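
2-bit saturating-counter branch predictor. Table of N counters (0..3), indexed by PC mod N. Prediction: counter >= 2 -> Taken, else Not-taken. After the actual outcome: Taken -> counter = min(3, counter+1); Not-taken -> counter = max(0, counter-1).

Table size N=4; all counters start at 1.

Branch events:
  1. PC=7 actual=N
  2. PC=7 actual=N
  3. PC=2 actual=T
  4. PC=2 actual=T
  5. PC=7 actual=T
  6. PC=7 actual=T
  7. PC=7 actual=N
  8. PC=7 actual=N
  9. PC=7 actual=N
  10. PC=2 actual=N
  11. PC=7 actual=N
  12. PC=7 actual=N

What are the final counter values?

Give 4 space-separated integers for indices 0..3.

Answer: 1 1 2 0

Derivation:
Ev 1: PC=7 idx=3 pred=N actual=N -> ctr[3]=0
Ev 2: PC=7 idx=3 pred=N actual=N -> ctr[3]=0
Ev 3: PC=2 idx=2 pred=N actual=T -> ctr[2]=2
Ev 4: PC=2 idx=2 pred=T actual=T -> ctr[2]=3
Ev 5: PC=7 idx=3 pred=N actual=T -> ctr[3]=1
Ev 6: PC=7 idx=3 pred=N actual=T -> ctr[3]=2
Ev 7: PC=7 idx=3 pred=T actual=N -> ctr[3]=1
Ev 8: PC=7 idx=3 pred=N actual=N -> ctr[3]=0
Ev 9: PC=7 idx=3 pred=N actual=N -> ctr[3]=0
Ev 10: PC=2 idx=2 pred=T actual=N -> ctr[2]=2
Ev 11: PC=7 idx=3 pred=N actual=N -> ctr[3]=0
Ev 12: PC=7 idx=3 pred=N actual=N -> ctr[3]=0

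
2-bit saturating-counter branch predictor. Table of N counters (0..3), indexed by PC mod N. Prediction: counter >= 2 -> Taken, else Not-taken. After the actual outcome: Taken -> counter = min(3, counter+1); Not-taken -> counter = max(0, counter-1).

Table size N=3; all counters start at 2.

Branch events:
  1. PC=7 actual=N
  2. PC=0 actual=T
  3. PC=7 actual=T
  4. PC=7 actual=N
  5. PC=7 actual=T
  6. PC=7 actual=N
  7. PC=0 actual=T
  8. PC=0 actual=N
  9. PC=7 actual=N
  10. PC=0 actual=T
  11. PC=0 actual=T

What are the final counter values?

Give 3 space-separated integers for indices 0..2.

Ev 1: PC=7 idx=1 pred=T actual=N -> ctr[1]=1
Ev 2: PC=0 idx=0 pred=T actual=T -> ctr[0]=3
Ev 3: PC=7 idx=1 pred=N actual=T -> ctr[1]=2
Ev 4: PC=7 idx=1 pred=T actual=N -> ctr[1]=1
Ev 5: PC=7 idx=1 pred=N actual=T -> ctr[1]=2
Ev 6: PC=7 idx=1 pred=T actual=N -> ctr[1]=1
Ev 7: PC=0 idx=0 pred=T actual=T -> ctr[0]=3
Ev 8: PC=0 idx=0 pred=T actual=N -> ctr[0]=2
Ev 9: PC=7 idx=1 pred=N actual=N -> ctr[1]=0
Ev 10: PC=0 idx=0 pred=T actual=T -> ctr[0]=3
Ev 11: PC=0 idx=0 pred=T actual=T -> ctr[0]=3

Answer: 3 0 2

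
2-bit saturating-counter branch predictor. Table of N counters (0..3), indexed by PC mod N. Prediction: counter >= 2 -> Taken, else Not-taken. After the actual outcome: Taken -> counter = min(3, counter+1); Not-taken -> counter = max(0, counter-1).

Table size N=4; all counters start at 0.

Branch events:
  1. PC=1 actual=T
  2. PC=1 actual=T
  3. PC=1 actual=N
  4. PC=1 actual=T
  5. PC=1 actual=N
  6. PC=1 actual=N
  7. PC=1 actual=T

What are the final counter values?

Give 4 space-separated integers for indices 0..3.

Ev 1: PC=1 idx=1 pred=N actual=T -> ctr[1]=1
Ev 2: PC=1 idx=1 pred=N actual=T -> ctr[1]=2
Ev 3: PC=1 idx=1 pred=T actual=N -> ctr[1]=1
Ev 4: PC=1 idx=1 pred=N actual=T -> ctr[1]=2
Ev 5: PC=1 idx=1 pred=T actual=N -> ctr[1]=1
Ev 6: PC=1 idx=1 pred=N actual=N -> ctr[1]=0
Ev 7: PC=1 idx=1 pred=N actual=T -> ctr[1]=1

Answer: 0 1 0 0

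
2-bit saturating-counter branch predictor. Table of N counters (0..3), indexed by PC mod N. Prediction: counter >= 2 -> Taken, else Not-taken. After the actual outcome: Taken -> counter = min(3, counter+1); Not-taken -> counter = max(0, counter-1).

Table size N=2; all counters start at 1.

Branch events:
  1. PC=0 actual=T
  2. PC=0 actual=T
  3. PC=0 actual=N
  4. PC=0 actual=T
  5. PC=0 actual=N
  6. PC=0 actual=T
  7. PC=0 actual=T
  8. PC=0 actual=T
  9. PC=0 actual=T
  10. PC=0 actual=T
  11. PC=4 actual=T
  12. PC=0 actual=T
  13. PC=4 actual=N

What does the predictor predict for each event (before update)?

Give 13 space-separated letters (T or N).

Ev 1: PC=0 idx=0 pred=N actual=T -> ctr[0]=2
Ev 2: PC=0 idx=0 pred=T actual=T -> ctr[0]=3
Ev 3: PC=0 idx=0 pred=T actual=N -> ctr[0]=2
Ev 4: PC=0 idx=0 pred=T actual=T -> ctr[0]=3
Ev 5: PC=0 idx=0 pred=T actual=N -> ctr[0]=2
Ev 6: PC=0 idx=0 pred=T actual=T -> ctr[0]=3
Ev 7: PC=0 idx=0 pred=T actual=T -> ctr[0]=3
Ev 8: PC=0 idx=0 pred=T actual=T -> ctr[0]=3
Ev 9: PC=0 idx=0 pred=T actual=T -> ctr[0]=3
Ev 10: PC=0 idx=0 pred=T actual=T -> ctr[0]=3
Ev 11: PC=4 idx=0 pred=T actual=T -> ctr[0]=3
Ev 12: PC=0 idx=0 pred=T actual=T -> ctr[0]=3
Ev 13: PC=4 idx=0 pred=T actual=N -> ctr[0]=2

Answer: N T T T T T T T T T T T T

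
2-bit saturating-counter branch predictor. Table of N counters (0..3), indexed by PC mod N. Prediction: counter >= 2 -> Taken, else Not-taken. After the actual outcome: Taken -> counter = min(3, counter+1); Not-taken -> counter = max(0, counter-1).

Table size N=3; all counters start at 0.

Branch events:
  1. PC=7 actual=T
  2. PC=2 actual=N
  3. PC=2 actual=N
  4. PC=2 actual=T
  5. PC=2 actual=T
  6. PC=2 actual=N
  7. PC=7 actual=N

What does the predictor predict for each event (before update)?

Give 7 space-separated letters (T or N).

Answer: N N N N N T N

Derivation:
Ev 1: PC=7 idx=1 pred=N actual=T -> ctr[1]=1
Ev 2: PC=2 idx=2 pred=N actual=N -> ctr[2]=0
Ev 3: PC=2 idx=2 pred=N actual=N -> ctr[2]=0
Ev 4: PC=2 idx=2 pred=N actual=T -> ctr[2]=1
Ev 5: PC=2 idx=2 pred=N actual=T -> ctr[2]=2
Ev 6: PC=2 idx=2 pred=T actual=N -> ctr[2]=1
Ev 7: PC=7 idx=1 pred=N actual=N -> ctr[1]=0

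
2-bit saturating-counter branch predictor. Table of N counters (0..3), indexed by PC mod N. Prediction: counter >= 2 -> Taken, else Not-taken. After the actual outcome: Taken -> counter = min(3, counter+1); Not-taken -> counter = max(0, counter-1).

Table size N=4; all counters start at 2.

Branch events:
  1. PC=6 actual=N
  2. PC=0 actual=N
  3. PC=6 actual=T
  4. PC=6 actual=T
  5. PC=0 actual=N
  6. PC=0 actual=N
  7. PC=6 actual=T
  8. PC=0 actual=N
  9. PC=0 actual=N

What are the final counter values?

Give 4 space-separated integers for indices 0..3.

Ev 1: PC=6 idx=2 pred=T actual=N -> ctr[2]=1
Ev 2: PC=0 idx=0 pred=T actual=N -> ctr[0]=1
Ev 3: PC=6 idx=2 pred=N actual=T -> ctr[2]=2
Ev 4: PC=6 idx=2 pred=T actual=T -> ctr[2]=3
Ev 5: PC=0 idx=0 pred=N actual=N -> ctr[0]=0
Ev 6: PC=0 idx=0 pred=N actual=N -> ctr[0]=0
Ev 7: PC=6 idx=2 pred=T actual=T -> ctr[2]=3
Ev 8: PC=0 idx=0 pred=N actual=N -> ctr[0]=0
Ev 9: PC=0 idx=0 pred=N actual=N -> ctr[0]=0

Answer: 0 2 3 2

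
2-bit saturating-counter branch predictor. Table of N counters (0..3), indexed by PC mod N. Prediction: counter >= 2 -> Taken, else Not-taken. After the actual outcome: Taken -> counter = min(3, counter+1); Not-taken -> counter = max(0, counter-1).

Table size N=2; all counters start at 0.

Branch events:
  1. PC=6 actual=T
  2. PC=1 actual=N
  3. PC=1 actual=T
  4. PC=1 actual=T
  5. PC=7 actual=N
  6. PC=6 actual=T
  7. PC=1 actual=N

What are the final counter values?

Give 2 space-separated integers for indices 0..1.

Answer: 2 0

Derivation:
Ev 1: PC=6 idx=0 pred=N actual=T -> ctr[0]=1
Ev 2: PC=1 idx=1 pred=N actual=N -> ctr[1]=0
Ev 3: PC=1 idx=1 pred=N actual=T -> ctr[1]=1
Ev 4: PC=1 idx=1 pred=N actual=T -> ctr[1]=2
Ev 5: PC=7 idx=1 pred=T actual=N -> ctr[1]=1
Ev 6: PC=6 idx=0 pred=N actual=T -> ctr[0]=2
Ev 7: PC=1 idx=1 pred=N actual=N -> ctr[1]=0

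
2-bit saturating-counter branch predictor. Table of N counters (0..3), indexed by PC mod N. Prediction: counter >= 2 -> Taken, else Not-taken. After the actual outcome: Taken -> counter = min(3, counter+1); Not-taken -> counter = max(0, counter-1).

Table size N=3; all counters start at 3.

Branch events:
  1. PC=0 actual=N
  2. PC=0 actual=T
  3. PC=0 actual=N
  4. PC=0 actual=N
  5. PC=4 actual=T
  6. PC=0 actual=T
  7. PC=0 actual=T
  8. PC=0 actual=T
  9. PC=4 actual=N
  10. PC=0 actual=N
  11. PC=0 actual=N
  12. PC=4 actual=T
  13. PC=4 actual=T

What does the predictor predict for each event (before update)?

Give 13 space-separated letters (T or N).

Ev 1: PC=0 idx=0 pred=T actual=N -> ctr[0]=2
Ev 2: PC=0 idx=0 pred=T actual=T -> ctr[0]=3
Ev 3: PC=0 idx=0 pred=T actual=N -> ctr[0]=2
Ev 4: PC=0 idx=0 pred=T actual=N -> ctr[0]=1
Ev 5: PC=4 idx=1 pred=T actual=T -> ctr[1]=3
Ev 6: PC=0 idx=0 pred=N actual=T -> ctr[0]=2
Ev 7: PC=0 idx=0 pred=T actual=T -> ctr[0]=3
Ev 8: PC=0 idx=0 pred=T actual=T -> ctr[0]=3
Ev 9: PC=4 idx=1 pred=T actual=N -> ctr[1]=2
Ev 10: PC=0 idx=0 pred=T actual=N -> ctr[0]=2
Ev 11: PC=0 idx=0 pred=T actual=N -> ctr[0]=1
Ev 12: PC=4 idx=1 pred=T actual=T -> ctr[1]=3
Ev 13: PC=4 idx=1 pred=T actual=T -> ctr[1]=3

Answer: T T T T T N T T T T T T T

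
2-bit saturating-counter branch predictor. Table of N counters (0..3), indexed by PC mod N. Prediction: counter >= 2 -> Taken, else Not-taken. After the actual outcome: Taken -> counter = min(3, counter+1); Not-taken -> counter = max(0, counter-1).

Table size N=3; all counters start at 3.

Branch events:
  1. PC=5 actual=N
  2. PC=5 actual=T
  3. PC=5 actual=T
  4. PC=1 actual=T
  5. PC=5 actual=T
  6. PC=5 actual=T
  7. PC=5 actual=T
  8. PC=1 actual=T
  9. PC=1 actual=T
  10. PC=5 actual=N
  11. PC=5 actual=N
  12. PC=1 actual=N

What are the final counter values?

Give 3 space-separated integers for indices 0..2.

Answer: 3 2 1

Derivation:
Ev 1: PC=5 idx=2 pred=T actual=N -> ctr[2]=2
Ev 2: PC=5 idx=2 pred=T actual=T -> ctr[2]=3
Ev 3: PC=5 idx=2 pred=T actual=T -> ctr[2]=3
Ev 4: PC=1 idx=1 pred=T actual=T -> ctr[1]=3
Ev 5: PC=5 idx=2 pred=T actual=T -> ctr[2]=3
Ev 6: PC=5 idx=2 pred=T actual=T -> ctr[2]=3
Ev 7: PC=5 idx=2 pred=T actual=T -> ctr[2]=3
Ev 8: PC=1 idx=1 pred=T actual=T -> ctr[1]=3
Ev 9: PC=1 idx=1 pred=T actual=T -> ctr[1]=3
Ev 10: PC=5 idx=2 pred=T actual=N -> ctr[2]=2
Ev 11: PC=5 idx=2 pred=T actual=N -> ctr[2]=1
Ev 12: PC=1 idx=1 pred=T actual=N -> ctr[1]=2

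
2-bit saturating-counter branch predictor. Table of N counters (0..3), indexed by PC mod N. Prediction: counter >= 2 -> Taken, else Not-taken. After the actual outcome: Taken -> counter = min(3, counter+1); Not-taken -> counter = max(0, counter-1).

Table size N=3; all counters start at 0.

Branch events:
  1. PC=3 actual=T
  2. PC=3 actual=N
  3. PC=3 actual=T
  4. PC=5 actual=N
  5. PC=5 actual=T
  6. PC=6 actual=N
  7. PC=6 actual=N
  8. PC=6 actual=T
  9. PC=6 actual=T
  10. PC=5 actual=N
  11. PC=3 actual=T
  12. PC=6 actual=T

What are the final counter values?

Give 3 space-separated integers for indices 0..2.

Ev 1: PC=3 idx=0 pred=N actual=T -> ctr[0]=1
Ev 2: PC=3 idx=0 pred=N actual=N -> ctr[0]=0
Ev 3: PC=3 idx=0 pred=N actual=T -> ctr[0]=1
Ev 4: PC=5 idx=2 pred=N actual=N -> ctr[2]=0
Ev 5: PC=5 idx=2 pred=N actual=T -> ctr[2]=1
Ev 6: PC=6 idx=0 pred=N actual=N -> ctr[0]=0
Ev 7: PC=6 idx=0 pred=N actual=N -> ctr[0]=0
Ev 8: PC=6 idx=0 pred=N actual=T -> ctr[0]=1
Ev 9: PC=6 idx=0 pred=N actual=T -> ctr[0]=2
Ev 10: PC=5 idx=2 pred=N actual=N -> ctr[2]=0
Ev 11: PC=3 idx=0 pred=T actual=T -> ctr[0]=3
Ev 12: PC=6 idx=0 pred=T actual=T -> ctr[0]=3

Answer: 3 0 0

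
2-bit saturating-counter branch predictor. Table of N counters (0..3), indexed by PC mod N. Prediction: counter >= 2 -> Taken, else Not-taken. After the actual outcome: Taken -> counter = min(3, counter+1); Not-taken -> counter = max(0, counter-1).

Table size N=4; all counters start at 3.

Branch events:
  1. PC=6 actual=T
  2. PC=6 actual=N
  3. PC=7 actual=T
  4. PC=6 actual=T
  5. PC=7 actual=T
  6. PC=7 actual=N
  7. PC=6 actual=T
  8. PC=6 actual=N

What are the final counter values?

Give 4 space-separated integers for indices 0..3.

Ev 1: PC=6 idx=2 pred=T actual=T -> ctr[2]=3
Ev 2: PC=6 idx=2 pred=T actual=N -> ctr[2]=2
Ev 3: PC=7 idx=3 pred=T actual=T -> ctr[3]=3
Ev 4: PC=6 idx=2 pred=T actual=T -> ctr[2]=3
Ev 5: PC=7 idx=3 pred=T actual=T -> ctr[3]=3
Ev 6: PC=7 idx=3 pred=T actual=N -> ctr[3]=2
Ev 7: PC=6 idx=2 pred=T actual=T -> ctr[2]=3
Ev 8: PC=6 idx=2 pred=T actual=N -> ctr[2]=2

Answer: 3 3 2 2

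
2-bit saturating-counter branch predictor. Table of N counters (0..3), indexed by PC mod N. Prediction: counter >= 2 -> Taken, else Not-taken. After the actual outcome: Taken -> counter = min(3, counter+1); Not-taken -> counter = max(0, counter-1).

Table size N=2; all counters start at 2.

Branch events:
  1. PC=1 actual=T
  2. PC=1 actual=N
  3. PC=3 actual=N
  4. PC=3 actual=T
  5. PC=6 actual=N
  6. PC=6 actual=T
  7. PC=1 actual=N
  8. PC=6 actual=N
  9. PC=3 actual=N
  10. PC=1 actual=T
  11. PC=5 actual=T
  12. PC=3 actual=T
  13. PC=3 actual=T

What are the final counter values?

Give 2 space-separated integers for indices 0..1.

Answer: 1 3

Derivation:
Ev 1: PC=1 idx=1 pred=T actual=T -> ctr[1]=3
Ev 2: PC=1 idx=1 pred=T actual=N -> ctr[1]=2
Ev 3: PC=3 idx=1 pred=T actual=N -> ctr[1]=1
Ev 4: PC=3 idx=1 pred=N actual=T -> ctr[1]=2
Ev 5: PC=6 idx=0 pred=T actual=N -> ctr[0]=1
Ev 6: PC=6 idx=0 pred=N actual=T -> ctr[0]=2
Ev 7: PC=1 idx=1 pred=T actual=N -> ctr[1]=1
Ev 8: PC=6 idx=0 pred=T actual=N -> ctr[0]=1
Ev 9: PC=3 idx=1 pred=N actual=N -> ctr[1]=0
Ev 10: PC=1 idx=1 pred=N actual=T -> ctr[1]=1
Ev 11: PC=5 idx=1 pred=N actual=T -> ctr[1]=2
Ev 12: PC=3 idx=1 pred=T actual=T -> ctr[1]=3
Ev 13: PC=3 idx=1 pred=T actual=T -> ctr[1]=3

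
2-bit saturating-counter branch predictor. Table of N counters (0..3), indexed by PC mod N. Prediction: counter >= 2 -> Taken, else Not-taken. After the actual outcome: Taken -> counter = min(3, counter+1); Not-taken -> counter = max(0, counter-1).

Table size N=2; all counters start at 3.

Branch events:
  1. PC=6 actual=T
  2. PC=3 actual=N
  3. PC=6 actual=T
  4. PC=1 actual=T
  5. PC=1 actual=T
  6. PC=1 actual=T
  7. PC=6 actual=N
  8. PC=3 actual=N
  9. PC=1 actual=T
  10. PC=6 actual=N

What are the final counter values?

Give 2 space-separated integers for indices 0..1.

Answer: 1 3

Derivation:
Ev 1: PC=6 idx=0 pred=T actual=T -> ctr[0]=3
Ev 2: PC=3 idx=1 pred=T actual=N -> ctr[1]=2
Ev 3: PC=6 idx=0 pred=T actual=T -> ctr[0]=3
Ev 4: PC=1 idx=1 pred=T actual=T -> ctr[1]=3
Ev 5: PC=1 idx=1 pred=T actual=T -> ctr[1]=3
Ev 6: PC=1 idx=1 pred=T actual=T -> ctr[1]=3
Ev 7: PC=6 idx=0 pred=T actual=N -> ctr[0]=2
Ev 8: PC=3 idx=1 pred=T actual=N -> ctr[1]=2
Ev 9: PC=1 idx=1 pred=T actual=T -> ctr[1]=3
Ev 10: PC=6 idx=0 pred=T actual=N -> ctr[0]=1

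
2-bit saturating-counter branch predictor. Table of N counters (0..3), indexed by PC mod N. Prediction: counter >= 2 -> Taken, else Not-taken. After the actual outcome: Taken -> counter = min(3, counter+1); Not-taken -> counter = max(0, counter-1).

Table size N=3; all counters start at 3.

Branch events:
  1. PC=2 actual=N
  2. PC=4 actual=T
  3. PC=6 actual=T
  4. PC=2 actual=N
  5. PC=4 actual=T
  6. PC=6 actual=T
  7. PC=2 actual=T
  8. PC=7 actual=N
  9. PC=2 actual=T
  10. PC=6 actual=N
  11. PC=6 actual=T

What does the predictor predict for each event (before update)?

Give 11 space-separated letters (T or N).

Ev 1: PC=2 idx=2 pred=T actual=N -> ctr[2]=2
Ev 2: PC=4 idx=1 pred=T actual=T -> ctr[1]=3
Ev 3: PC=6 idx=0 pred=T actual=T -> ctr[0]=3
Ev 4: PC=2 idx=2 pred=T actual=N -> ctr[2]=1
Ev 5: PC=4 idx=1 pred=T actual=T -> ctr[1]=3
Ev 6: PC=6 idx=0 pred=T actual=T -> ctr[0]=3
Ev 7: PC=2 idx=2 pred=N actual=T -> ctr[2]=2
Ev 8: PC=7 idx=1 pred=T actual=N -> ctr[1]=2
Ev 9: PC=2 idx=2 pred=T actual=T -> ctr[2]=3
Ev 10: PC=6 idx=0 pred=T actual=N -> ctr[0]=2
Ev 11: PC=6 idx=0 pred=T actual=T -> ctr[0]=3

Answer: T T T T T T N T T T T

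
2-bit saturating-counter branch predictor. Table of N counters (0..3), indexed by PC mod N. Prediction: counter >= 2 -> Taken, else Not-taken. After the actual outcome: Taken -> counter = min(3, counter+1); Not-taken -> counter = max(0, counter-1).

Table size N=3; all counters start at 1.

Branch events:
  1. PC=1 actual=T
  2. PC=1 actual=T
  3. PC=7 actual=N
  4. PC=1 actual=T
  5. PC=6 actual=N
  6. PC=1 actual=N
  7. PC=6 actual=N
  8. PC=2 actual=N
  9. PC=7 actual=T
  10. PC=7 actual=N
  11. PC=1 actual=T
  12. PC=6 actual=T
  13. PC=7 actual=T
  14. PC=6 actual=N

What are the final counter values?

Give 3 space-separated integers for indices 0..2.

Answer: 0 3 0

Derivation:
Ev 1: PC=1 idx=1 pred=N actual=T -> ctr[1]=2
Ev 2: PC=1 idx=1 pred=T actual=T -> ctr[1]=3
Ev 3: PC=7 idx=1 pred=T actual=N -> ctr[1]=2
Ev 4: PC=1 idx=1 pred=T actual=T -> ctr[1]=3
Ev 5: PC=6 idx=0 pred=N actual=N -> ctr[0]=0
Ev 6: PC=1 idx=1 pred=T actual=N -> ctr[1]=2
Ev 7: PC=6 idx=0 pred=N actual=N -> ctr[0]=0
Ev 8: PC=2 idx=2 pred=N actual=N -> ctr[2]=0
Ev 9: PC=7 idx=1 pred=T actual=T -> ctr[1]=3
Ev 10: PC=7 idx=1 pred=T actual=N -> ctr[1]=2
Ev 11: PC=1 idx=1 pred=T actual=T -> ctr[1]=3
Ev 12: PC=6 idx=0 pred=N actual=T -> ctr[0]=1
Ev 13: PC=7 idx=1 pred=T actual=T -> ctr[1]=3
Ev 14: PC=6 idx=0 pred=N actual=N -> ctr[0]=0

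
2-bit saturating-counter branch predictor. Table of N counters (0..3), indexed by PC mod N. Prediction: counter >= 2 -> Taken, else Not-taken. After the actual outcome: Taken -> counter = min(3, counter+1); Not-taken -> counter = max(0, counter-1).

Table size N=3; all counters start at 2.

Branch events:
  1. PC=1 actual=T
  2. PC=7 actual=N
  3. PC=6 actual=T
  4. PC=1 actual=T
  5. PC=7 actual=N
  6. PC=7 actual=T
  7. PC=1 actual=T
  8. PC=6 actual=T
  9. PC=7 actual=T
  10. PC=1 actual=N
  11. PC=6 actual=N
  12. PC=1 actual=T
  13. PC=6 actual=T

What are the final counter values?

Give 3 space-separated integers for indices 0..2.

Answer: 3 3 2

Derivation:
Ev 1: PC=1 idx=1 pred=T actual=T -> ctr[1]=3
Ev 2: PC=7 idx=1 pred=T actual=N -> ctr[1]=2
Ev 3: PC=6 idx=0 pred=T actual=T -> ctr[0]=3
Ev 4: PC=1 idx=1 pred=T actual=T -> ctr[1]=3
Ev 5: PC=7 idx=1 pred=T actual=N -> ctr[1]=2
Ev 6: PC=7 idx=1 pred=T actual=T -> ctr[1]=3
Ev 7: PC=1 idx=1 pred=T actual=T -> ctr[1]=3
Ev 8: PC=6 idx=0 pred=T actual=T -> ctr[0]=3
Ev 9: PC=7 idx=1 pred=T actual=T -> ctr[1]=3
Ev 10: PC=1 idx=1 pred=T actual=N -> ctr[1]=2
Ev 11: PC=6 idx=0 pred=T actual=N -> ctr[0]=2
Ev 12: PC=1 idx=1 pred=T actual=T -> ctr[1]=3
Ev 13: PC=6 idx=0 pred=T actual=T -> ctr[0]=3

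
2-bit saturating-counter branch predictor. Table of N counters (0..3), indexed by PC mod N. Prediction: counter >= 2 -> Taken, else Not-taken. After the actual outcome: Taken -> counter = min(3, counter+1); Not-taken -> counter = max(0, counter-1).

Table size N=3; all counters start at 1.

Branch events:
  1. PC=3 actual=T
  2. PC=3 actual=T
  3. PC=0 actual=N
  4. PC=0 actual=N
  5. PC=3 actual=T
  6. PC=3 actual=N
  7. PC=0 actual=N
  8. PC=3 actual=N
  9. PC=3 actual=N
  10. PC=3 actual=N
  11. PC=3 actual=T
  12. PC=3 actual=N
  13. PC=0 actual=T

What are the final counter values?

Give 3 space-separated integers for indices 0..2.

Ev 1: PC=3 idx=0 pred=N actual=T -> ctr[0]=2
Ev 2: PC=3 idx=0 pred=T actual=T -> ctr[0]=3
Ev 3: PC=0 idx=0 pred=T actual=N -> ctr[0]=2
Ev 4: PC=0 idx=0 pred=T actual=N -> ctr[0]=1
Ev 5: PC=3 idx=0 pred=N actual=T -> ctr[0]=2
Ev 6: PC=3 idx=0 pred=T actual=N -> ctr[0]=1
Ev 7: PC=0 idx=0 pred=N actual=N -> ctr[0]=0
Ev 8: PC=3 idx=0 pred=N actual=N -> ctr[0]=0
Ev 9: PC=3 idx=0 pred=N actual=N -> ctr[0]=0
Ev 10: PC=3 idx=0 pred=N actual=N -> ctr[0]=0
Ev 11: PC=3 idx=0 pred=N actual=T -> ctr[0]=1
Ev 12: PC=3 idx=0 pred=N actual=N -> ctr[0]=0
Ev 13: PC=0 idx=0 pred=N actual=T -> ctr[0]=1

Answer: 1 1 1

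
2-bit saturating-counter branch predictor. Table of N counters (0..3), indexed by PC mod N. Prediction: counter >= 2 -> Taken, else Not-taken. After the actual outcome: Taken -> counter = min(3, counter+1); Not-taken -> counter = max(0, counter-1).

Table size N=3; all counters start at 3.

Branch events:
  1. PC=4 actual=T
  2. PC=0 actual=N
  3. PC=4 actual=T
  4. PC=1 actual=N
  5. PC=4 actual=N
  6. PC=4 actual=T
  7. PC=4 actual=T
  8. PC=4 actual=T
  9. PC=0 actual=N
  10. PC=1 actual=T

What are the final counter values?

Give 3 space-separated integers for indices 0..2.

Answer: 1 3 3

Derivation:
Ev 1: PC=4 idx=1 pred=T actual=T -> ctr[1]=3
Ev 2: PC=0 idx=0 pred=T actual=N -> ctr[0]=2
Ev 3: PC=4 idx=1 pred=T actual=T -> ctr[1]=3
Ev 4: PC=1 idx=1 pred=T actual=N -> ctr[1]=2
Ev 5: PC=4 idx=1 pred=T actual=N -> ctr[1]=1
Ev 6: PC=4 idx=1 pred=N actual=T -> ctr[1]=2
Ev 7: PC=4 idx=1 pred=T actual=T -> ctr[1]=3
Ev 8: PC=4 idx=1 pred=T actual=T -> ctr[1]=3
Ev 9: PC=0 idx=0 pred=T actual=N -> ctr[0]=1
Ev 10: PC=1 idx=1 pred=T actual=T -> ctr[1]=3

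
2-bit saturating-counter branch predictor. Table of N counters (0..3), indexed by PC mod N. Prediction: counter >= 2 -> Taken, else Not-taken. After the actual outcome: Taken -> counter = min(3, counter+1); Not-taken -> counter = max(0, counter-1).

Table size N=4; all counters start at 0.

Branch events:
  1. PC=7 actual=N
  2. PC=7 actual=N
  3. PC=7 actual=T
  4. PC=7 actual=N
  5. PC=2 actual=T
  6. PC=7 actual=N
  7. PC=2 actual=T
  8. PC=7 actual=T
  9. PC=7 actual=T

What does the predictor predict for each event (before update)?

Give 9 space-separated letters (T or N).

Ev 1: PC=7 idx=3 pred=N actual=N -> ctr[3]=0
Ev 2: PC=7 idx=3 pred=N actual=N -> ctr[3]=0
Ev 3: PC=7 idx=3 pred=N actual=T -> ctr[3]=1
Ev 4: PC=7 idx=3 pred=N actual=N -> ctr[3]=0
Ev 5: PC=2 idx=2 pred=N actual=T -> ctr[2]=1
Ev 6: PC=7 idx=3 pred=N actual=N -> ctr[3]=0
Ev 7: PC=2 idx=2 pred=N actual=T -> ctr[2]=2
Ev 8: PC=7 idx=3 pred=N actual=T -> ctr[3]=1
Ev 9: PC=7 idx=3 pred=N actual=T -> ctr[3]=2

Answer: N N N N N N N N N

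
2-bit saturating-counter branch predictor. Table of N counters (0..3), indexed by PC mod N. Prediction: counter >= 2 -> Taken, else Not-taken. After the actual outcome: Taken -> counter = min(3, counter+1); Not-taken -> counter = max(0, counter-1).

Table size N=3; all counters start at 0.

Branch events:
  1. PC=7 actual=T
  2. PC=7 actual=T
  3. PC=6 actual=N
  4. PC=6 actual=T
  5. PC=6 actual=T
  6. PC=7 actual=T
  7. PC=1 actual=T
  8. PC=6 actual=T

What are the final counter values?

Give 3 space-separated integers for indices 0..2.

Answer: 3 3 0

Derivation:
Ev 1: PC=7 idx=1 pred=N actual=T -> ctr[1]=1
Ev 2: PC=7 idx=1 pred=N actual=T -> ctr[1]=2
Ev 3: PC=6 idx=0 pred=N actual=N -> ctr[0]=0
Ev 4: PC=6 idx=0 pred=N actual=T -> ctr[0]=1
Ev 5: PC=6 idx=0 pred=N actual=T -> ctr[0]=2
Ev 6: PC=7 idx=1 pred=T actual=T -> ctr[1]=3
Ev 7: PC=1 idx=1 pred=T actual=T -> ctr[1]=3
Ev 8: PC=6 idx=0 pred=T actual=T -> ctr[0]=3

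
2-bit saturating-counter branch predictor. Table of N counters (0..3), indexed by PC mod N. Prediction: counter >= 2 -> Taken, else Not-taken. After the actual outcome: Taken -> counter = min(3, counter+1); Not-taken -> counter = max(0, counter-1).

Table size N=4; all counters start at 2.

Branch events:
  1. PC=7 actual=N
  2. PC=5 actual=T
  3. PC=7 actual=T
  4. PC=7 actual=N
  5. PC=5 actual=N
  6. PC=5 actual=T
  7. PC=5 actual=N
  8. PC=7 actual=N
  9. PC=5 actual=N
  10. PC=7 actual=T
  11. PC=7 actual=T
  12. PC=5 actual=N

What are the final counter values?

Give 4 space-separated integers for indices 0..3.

Ev 1: PC=7 idx=3 pred=T actual=N -> ctr[3]=1
Ev 2: PC=5 idx=1 pred=T actual=T -> ctr[1]=3
Ev 3: PC=7 idx=3 pred=N actual=T -> ctr[3]=2
Ev 4: PC=7 idx=3 pred=T actual=N -> ctr[3]=1
Ev 5: PC=5 idx=1 pred=T actual=N -> ctr[1]=2
Ev 6: PC=5 idx=1 pred=T actual=T -> ctr[1]=3
Ev 7: PC=5 idx=1 pred=T actual=N -> ctr[1]=2
Ev 8: PC=7 idx=3 pred=N actual=N -> ctr[3]=0
Ev 9: PC=5 idx=1 pred=T actual=N -> ctr[1]=1
Ev 10: PC=7 idx=3 pred=N actual=T -> ctr[3]=1
Ev 11: PC=7 idx=3 pred=N actual=T -> ctr[3]=2
Ev 12: PC=5 idx=1 pred=N actual=N -> ctr[1]=0

Answer: 2 0 2 2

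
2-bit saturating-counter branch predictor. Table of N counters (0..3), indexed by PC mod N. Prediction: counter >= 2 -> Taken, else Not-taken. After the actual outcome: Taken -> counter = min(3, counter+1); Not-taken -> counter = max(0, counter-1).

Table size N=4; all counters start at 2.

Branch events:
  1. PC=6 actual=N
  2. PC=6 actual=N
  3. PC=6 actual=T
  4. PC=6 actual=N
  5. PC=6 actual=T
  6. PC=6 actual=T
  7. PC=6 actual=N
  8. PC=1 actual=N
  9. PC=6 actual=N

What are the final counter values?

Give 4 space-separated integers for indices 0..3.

Ev 1: PC=6 idx=2 pred=T actual=N -> ctr[2]=1
Ev 2: PC=6 idx=2 pred=N actual=N -> ctr[2]=0
Ev 3: PC=6 idx=2 pred=N actual=T -> ctr[2]=1
Ev 4: PC=6 idx=2 pred=N actual=N -> ctr[2]=0
Ev 5: PC=6 idx=2 pred=N actual=T -> ctr[2]=1
Ev 6: PC=6 idx=2 pred=N actual=T -> ctr[2]=2
Ev 7: PC=6 idx=2 pred=T actual=N -> ctr[2]=1
Ev 8: PC=1 idx=1 pred=T actual=N -> ctr[1]=1
Ev 9: PC=6 idx=2 pred=N actual=N -> ctr[2]=0

Answer: 2 1 0 2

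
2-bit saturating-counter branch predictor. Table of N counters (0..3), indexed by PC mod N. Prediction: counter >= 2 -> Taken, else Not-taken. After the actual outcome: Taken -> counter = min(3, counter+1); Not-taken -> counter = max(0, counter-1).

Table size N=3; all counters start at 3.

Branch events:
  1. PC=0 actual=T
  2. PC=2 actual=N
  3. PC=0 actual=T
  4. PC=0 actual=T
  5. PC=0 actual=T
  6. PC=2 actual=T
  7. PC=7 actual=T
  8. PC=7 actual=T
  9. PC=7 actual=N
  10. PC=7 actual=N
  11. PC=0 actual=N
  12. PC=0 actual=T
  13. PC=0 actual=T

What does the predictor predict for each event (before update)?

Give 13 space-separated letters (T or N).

Answer: T T T T T T T T T T T T T

Derivation:
Ev 1: PC=0 idx=0 pred=T actual=T -> ctr[0]=3
Ev 2: PC=2 idx=2 pred=T actual=N -> ctr[2]=2
Ev 3: PC=0 idx=0 pred=T actual=T -> ctr[0]=3
Ev 4: PC=0 idx=0 pred=T actual=T -> ctr[0]=3
Ev 5: PC=0 idx=0 pred=T actual=T -> ctr[0]=3
Ev 6: PC=2 idx=2 pred=T actual=T -> ctr[2]=3
Ev 7: PC=7 idx=1 pred=T actual=T -> ctr[1]=3
Ev 8: PC=7 idx=1 pred=T actual=T -> ctr[1]=3
Ev 9: PC=7 idx=1 pred=T actual=N -> ctr[1]=2
Ev 10: PC=7 idx=1 pred=T actual=N -> ctr[1]=1
Ev 11: PC=0 idx=0 pred=T actual=N -> ctr[0]=2
Ev 12: PC=0 idx=0 pred=T actual=T -> ctr[0]=3
Ev 13: PC=0 idx=0 pred=T actual=T -> ctr[0]=3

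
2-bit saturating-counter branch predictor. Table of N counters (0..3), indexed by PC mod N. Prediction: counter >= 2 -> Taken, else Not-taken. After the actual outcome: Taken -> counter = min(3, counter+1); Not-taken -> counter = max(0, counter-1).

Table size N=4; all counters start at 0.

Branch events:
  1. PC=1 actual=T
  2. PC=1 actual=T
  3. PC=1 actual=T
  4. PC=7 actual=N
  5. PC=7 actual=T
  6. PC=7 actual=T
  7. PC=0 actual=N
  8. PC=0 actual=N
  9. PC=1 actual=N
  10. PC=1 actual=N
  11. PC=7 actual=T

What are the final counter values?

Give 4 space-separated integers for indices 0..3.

Answer: 0 1 0 3

Derivation:
Ev 1: PC=1 idx=1 pred=N actual=T -> ctr[1]=1
Ev 2: PC=1 idx=1 pred=N actual=T -> ctr[1]=2
Ev 3: PC=1 idx=1 pred=T actual=T -> ctr[1]=3
Ev 4: PC=7 idx=3 pred=N actual=N -> ctr[3]=0
Ev 5: PC=7 idx=3 pred=N actual=T -> ctr[3]=1
Ev 6: PC=7 idx=3 pred=N actual=T -> ctr[3]=2
Ev 7: PC=0 idx=0 pred=N actual=N -> ctr[0]=0
Ev 8: PC=0 idx=0 pred=N actual=N -> ctr[0]=0
Ev 9: PC=1 idx=1 pred=T actual=N -> ctr[1]=2
Ev 10: PC=1 idx=1 pred=T actual=N -> ctr[1]=1
Ev 11: PC=7 idx=3 pred=T actual=T -> ctr[3]=3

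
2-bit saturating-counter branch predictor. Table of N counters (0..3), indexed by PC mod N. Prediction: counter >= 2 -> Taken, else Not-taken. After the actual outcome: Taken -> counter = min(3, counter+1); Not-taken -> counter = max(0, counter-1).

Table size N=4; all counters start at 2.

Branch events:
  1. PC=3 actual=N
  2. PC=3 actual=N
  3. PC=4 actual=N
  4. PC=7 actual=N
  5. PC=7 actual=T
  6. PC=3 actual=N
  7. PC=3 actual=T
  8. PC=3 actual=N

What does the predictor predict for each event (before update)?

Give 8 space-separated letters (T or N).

Answer: T N T N N N N N

Derivation:
Ev 1: PC=3 idx=3 pred=T actual=N -> ctr[3]=1
Ev 2: PC=3 idx=3 pred=N actual=N -> ctr[3]=0
Ev 3: PC=4 idx=0 pred=T actual=N -> ctr[0]=1
Ev 4: PC=7 idx=3 pred=N actual=N -> ctr[3]=0
Ev 5: PC=7 idx=3 pred=N actual=T -> ctr[3]=1
Ev 6: PC=3 idx=3 pred=N actual=N -> ctr[3]=0
Ev 7: PC=3 idx=3 pred=N actual=T -> ctr[3]=1
Ev 8: PC=3 idx=3 pred=N actual=N -> ctr[3]=0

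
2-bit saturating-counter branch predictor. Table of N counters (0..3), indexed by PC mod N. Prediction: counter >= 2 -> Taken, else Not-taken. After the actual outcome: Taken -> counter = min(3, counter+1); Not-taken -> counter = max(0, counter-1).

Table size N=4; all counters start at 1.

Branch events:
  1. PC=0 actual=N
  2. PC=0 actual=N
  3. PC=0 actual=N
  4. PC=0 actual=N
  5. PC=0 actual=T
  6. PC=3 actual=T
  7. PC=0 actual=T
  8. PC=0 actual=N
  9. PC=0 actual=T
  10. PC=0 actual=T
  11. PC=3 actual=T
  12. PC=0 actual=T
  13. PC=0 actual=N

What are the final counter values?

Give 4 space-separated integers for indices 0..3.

Answer: 2 1 1 3

Derivation:
Ev 1: PC=0 idx=0 pred=N actual=N -> ctr[0]=0
Ev 2: PC=0 idx=0 pred=N actual=N -> ctr[0]=0
Ev 3: PC=0 idx=0 pred=N actual=N -> ctr[0]=0
Ev 4: PC=0 idx=0 pred=N actual=N -> ctr[0]=0
Ev 5: PC=0 idx=0 pred=N actual=T -> ctr[0]=1
Ev 6: PC=3 idx=3 pred=N actual=T -> ctr[3]=2
Ev 7: PC=0 idx=0 pred=N actual=T -> ctr[0]=2
Ev 8: PC=0 idx=0 pred=T actual=N -> ctr[0]=1
Ev 9: PC=0 idx=0 pred=N actual=T -> ctr[0]=2
Ev 10: PC=0 idx=0 pred=T actual=T -> ctr[0]=3
Ev 11: PC=3 idx=3 pred=T actual=T -> ctr[3]=3
Ev 12: PC=0 idx=0 pred=T actual=T -> ctr[0]=3
Ev 13: PC=0 idx=0 pred=T actual=N -> ctr[0]=2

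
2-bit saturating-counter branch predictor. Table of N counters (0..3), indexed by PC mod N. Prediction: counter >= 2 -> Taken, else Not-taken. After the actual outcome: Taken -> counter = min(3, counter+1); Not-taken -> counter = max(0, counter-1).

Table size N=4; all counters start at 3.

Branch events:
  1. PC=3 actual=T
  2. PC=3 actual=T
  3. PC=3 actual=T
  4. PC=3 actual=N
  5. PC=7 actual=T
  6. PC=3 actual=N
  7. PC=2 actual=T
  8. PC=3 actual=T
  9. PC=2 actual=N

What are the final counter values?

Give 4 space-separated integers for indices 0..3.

Answer: 3 3 2 3

Derivation:
Ev 1: PC=3 idx=3 pred=T actual=T -> ctr[3]=3
Ev 2: PC=3 idx=3 pred=T actual=T -> ctr[3]=3
Ev 3: PC=3 idx=3 pred=T actual=T -> ctr[3]=3
Ev 4: PC=3 idx=3 pred=T actual=N -> ctr[3]=2
Ev 5: PC=7 idx=3 pred=T actual=T -> ctr[3]=3
Ev 6: PC=3 idx=3 pred=T actual=N -> ctr[3]=2
Ev 7: PC=2 idx=2 pred=T actual=T -> ctr[2]=3
Ev 8: PC=3 idx=3 pred=T actual=T -> ctr[3]=3
Ev 9: PC=2 idx=2 pred=T actual=N -> ctr[2]=2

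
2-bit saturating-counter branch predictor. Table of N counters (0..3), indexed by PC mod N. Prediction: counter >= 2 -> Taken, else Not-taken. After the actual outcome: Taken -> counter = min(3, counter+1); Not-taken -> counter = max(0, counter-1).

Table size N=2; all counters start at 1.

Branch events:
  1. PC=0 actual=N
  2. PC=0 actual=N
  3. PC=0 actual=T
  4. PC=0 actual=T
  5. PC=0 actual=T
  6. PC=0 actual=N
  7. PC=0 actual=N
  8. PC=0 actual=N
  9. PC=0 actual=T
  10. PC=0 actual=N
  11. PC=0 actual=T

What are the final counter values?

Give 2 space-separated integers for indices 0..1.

Answer: 1 1

Derivation:
Ev 1: PC=0 idx=0 pred=N actual=N -> ctr[0]=0
Ev 2: PC=0 idx=0 pred=N actual=N -> ctr[0]=0
Ev 3: PC=0 idx=0 pred=N actual=T -> ctr[0]=1
Ev 4: PC=0 idx=0 pred=N actual=T -> ctr[0]=2
Ev 5: PC=0 idx=0 pred=T actual=T -> ctr[0]=3
Ev 6: PC=0 idx=0 pred=T actual=N -> ctr[0]=2
Ev 7: PC=0 idx=0 pred=T actual=N -> ctr[0]=1
Ev 8: PC=0 idx=0 pred=N actual=N -> ctr[0]=0
Ev 9: PC=0 idx=0 pred=N actual=T -> ctr[0]=1
Ev 10: PC=0 idx=0 pred=N actual=N -> ctr[0]=0
Ev 11: PC=0 idx=0 pred=N actual=T -> ctr[0]=1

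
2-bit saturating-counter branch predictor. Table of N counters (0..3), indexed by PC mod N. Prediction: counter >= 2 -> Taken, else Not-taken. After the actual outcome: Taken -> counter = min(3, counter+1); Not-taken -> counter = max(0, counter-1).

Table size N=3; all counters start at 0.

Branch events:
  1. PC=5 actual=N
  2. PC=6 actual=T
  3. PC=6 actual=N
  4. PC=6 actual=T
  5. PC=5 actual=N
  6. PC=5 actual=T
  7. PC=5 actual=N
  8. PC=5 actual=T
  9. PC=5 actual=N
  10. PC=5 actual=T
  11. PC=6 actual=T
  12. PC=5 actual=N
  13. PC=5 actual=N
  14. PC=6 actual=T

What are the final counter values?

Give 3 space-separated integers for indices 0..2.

Ev 1: PC=5 idx=2 pred=N actual=N -> ctr[2]=0
Ev 2: PC=6 idx=0 pred=N actual=T -> ctr[0]=1
Ev 3: PC=6 idx=0 pred=N actual=N -> ctr[0]=0
Ev 4: PC=6 idx=0 pred=N actual=T -> ctr[0]=1
Ev 5: PC=5 idx=2 pred=N actual=N -> ctr[2]=0
Ev 6: PC=5 idx=2 pred=N actual=T -> ctr[2]=1
Ev 7: PC=5 idx=2 pred=N actual=N -> ctr[2]=0
Ev 8: PC=5 idx=2 pred=N actual=T -> ctr[2]=1
Ev 9: PC=5 idx=2 pred=N actual=N -> ctr[2]=0
Ev 10: PC=5 idx=2 pred=N actual=T -> ctr[2]=1
Ev 11: PC=6 idx=0 pred=N actual=T -> ctr[0]=2
Ev 12: PC=5 idx=2 pred=N actual=N -> ctr[2]=0
Ev 13: PC=5 idx=2 pred=N actual=N -> ctr[2]=0
Ev 14: PC=6 idx=0 pred=T actual=T -> ctr[0]=3

Answer: 3 0 0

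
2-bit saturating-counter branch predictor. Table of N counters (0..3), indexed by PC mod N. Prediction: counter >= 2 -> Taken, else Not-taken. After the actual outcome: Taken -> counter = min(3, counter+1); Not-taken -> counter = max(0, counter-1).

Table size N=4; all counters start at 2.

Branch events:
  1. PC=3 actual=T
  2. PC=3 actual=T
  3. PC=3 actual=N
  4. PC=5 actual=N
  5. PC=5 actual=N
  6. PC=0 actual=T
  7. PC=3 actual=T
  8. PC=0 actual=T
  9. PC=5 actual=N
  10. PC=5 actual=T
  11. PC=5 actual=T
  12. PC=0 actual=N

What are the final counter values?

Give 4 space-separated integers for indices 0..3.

Answer: 2 2 2 3

Derivation:
Ev 1: PC=3 idx=3 pred=T actual=T -> ctr[3]=3
Ev 2: PC=3 idx=3 pred=T actual=T -> ctr[3]=3
Ev 3: PC=3 idx=3 pred=T actual=N -> ctr[3]=2
Ev 4: PC=5 idx=1 pred=T actual=N -> ctr[1]=1
Ev 5: PC=5 idx=1 pred=N actual=N -> ctr[1]=0
Ev 6: PC=0 idx=0 pred=T actual=T -> ctr[0]=3
Ev 7: PC=3 idx=3 pred=T actual=T -> ctr[3]=3
Ev 8: PC=0 idx=0 pred=T actual=T -> ctr[0]=3
Ev 9: PC=5 idx=1 pred=N actual=N -> ctr[1]=0
Ev 10: PC=5 idx=1 pred=N actual=T -> ctr[1]=1
Ev 11: PC=5 idx=1 pred=N actual=T -> ctr[1]=2
Ev 12: PC=0 idx=0 pred=T actual=N -> ctr[0]=2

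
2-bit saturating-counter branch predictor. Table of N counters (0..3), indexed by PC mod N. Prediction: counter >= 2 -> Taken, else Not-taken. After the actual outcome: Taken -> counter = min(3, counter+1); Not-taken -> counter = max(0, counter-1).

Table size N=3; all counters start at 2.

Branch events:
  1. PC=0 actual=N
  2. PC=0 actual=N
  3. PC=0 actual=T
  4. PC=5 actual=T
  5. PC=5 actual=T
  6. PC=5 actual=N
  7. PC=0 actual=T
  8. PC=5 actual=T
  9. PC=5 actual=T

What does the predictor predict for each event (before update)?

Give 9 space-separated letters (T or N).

Answer: T N N T T T N T T

Derivation:
Ev 1: PC=0 idx=0 pred=T actual=N -> ctr[0]=1
Ev 2: PC=0 idx=0 pred=N actual=N -> ctr[0]=0
Ev 3: PC=0 idx=0 pred=N actual=T -> ctr[0]=1
Ev 4: PC=5 idx=2 pred=T actual=T -> ctr[2]=3
Ev 5: PC=5 idx=2 pred=T actual=T -> ctr[2]=3
Ev 6: PC=5 idx=2 pred=T actual=N -> ctr[2]=2
Ev 7: PC=0 idx=0 pred=N actual=T -> ctr[0]=2
Ev 8: PC=5 idx=2 pred=T actual=T -> ctr[2]=3
Ev 9: PC=5 idx=2 pred=T actual=T -> ctr[2]=3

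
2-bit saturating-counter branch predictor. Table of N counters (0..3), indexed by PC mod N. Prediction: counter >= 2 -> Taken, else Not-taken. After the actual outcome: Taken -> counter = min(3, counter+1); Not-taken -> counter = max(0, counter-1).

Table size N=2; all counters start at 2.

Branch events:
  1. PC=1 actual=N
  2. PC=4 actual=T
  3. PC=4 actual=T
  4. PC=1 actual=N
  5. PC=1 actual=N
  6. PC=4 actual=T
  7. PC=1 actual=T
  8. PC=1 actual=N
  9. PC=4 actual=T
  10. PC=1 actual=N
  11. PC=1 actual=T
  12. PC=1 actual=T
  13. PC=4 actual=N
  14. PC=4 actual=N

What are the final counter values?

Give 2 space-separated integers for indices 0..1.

Ev 1: PC=1 idx=1 pred=T actual=N -> ctr[1]=1
Ev 2: PC=4 idx=0 pred=T actual=T -> ctr[0]=3
Ev 3: PC=4 idx=0 pred=T actual=T -> ctr[0]=3
Ev 4: PC=1 idx=1 pred=N actual=N -> ctr[1]=0
Ev 5: PC=1 idx=1 pred=N actual=N -> ctr[1]=0
Ev 6: PC=4 idx=0 pred=T actual=T -> ctr[0]=3
Ev 7: PC=1 idx=1 pred=N actual=T -> ctr[1]=1
Ev 8: PC=1 idx=1 pred=N actual=N -> ctr[1]=0
Ev 9: PC=4 idx=0 pred=T actual=T -> ctr[0]=3
Ev 10: PC=1 idx=1 pred=N actual=N -> ctr[1]=0
Ev 11: PC=1 idx=1 pred=N actual=T -> ctr[1]=1
Ev 12: PC=1 idx=1 pred=N actual=T -> ctr[1]=2
Ev 13: PC=4 idx=0 pred=T actual=N -> ctr[0]=2
Ev 14: PC=4 idx=0 pred=T actual=N -> ctr[0]=1

Answer: 1 2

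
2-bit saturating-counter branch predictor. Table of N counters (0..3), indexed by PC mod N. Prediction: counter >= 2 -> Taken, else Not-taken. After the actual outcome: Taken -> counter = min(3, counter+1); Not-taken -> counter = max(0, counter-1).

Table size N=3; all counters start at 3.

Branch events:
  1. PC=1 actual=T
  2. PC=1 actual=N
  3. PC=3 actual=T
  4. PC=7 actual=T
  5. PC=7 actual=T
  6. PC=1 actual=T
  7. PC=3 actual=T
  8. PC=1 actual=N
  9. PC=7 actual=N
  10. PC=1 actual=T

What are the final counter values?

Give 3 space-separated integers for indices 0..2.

Ev 1: PC=1 idx=1 pred=T actual=T -> ctr[1]=3
Ev 2: PC=1 idx=1 pred=T actual=N -> ctr[1]=2
Ev 3: PC=3 idx=0 pred=T actual=T -> ctr[0]=3
Ev 4: PC=7 idx=1 pred=T actual=T -> ctr[1]=3
Ev 5: PC=7 idx=1 pred=T actual=T -> ctr[1]=3
Ev 6: PC=1 idx=1 pred=T actual=T -> ctr[1]=3
Ev 7: PC=3 idx=0 pred=T actual=T -> ctr[0]=3
Ev 8: PC=1 idx=1 pred=T actual=N -> ctr[1]=2
Ev 9: PC=7 idx=1 pred=T actual=N -> ctr[1]=1
Ev 10: PC=1 idx=1 pred=N actual=T -> ctr[1]=2

Answer: 3 2 3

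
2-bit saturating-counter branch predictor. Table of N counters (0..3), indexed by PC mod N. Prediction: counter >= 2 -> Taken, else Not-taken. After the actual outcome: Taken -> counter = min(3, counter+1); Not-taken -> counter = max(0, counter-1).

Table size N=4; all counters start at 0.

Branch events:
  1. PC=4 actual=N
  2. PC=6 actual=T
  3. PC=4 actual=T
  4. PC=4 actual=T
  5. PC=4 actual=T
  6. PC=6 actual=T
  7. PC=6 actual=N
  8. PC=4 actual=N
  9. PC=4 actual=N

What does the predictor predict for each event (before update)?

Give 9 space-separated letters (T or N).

Ev 1: PC=4 idx=0 pred=N actual=N -> ctr[0]=0
Ev 2: PC=6 idx=2 pred=N actual=T -> ctr[2]=1
Ev 3: PC=4 idx=0 pred=N actual=T -> ctr[0]=1
Ev 4: PC=4 idx=0 pred=N actual=T -> ctr[0]=2
Ev 5: PC=4 idx=0 pred=T actual=T -> ctr[0]=3
Ev 6: PC=6 idx=2 pred=N actual=T -> ctr[2]=2
Ev 7: PC=6 idx=2 pred=T actual=N -> ctr[2]=1
Ev 8: PC=4 idx=0 pred=T actual=N -> ctr[0]=2
Ev 9: PC=4 idx=0 pred=T actual=N -> ctr[0]=1

Answer: N N N N T N T T T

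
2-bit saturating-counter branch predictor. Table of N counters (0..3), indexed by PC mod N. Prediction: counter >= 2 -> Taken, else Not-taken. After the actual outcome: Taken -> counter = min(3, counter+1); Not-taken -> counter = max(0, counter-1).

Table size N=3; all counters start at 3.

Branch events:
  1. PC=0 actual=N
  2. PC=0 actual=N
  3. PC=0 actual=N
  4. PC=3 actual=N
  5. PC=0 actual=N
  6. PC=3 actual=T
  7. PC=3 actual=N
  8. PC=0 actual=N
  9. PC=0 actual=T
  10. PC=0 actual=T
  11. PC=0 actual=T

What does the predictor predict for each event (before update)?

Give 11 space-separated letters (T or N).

Answer: T T N N N N N N N N T

Derivation:
Ev 1: PC=0 idx=0 pred=T actual=N -> ctr[0]=2
Ev 2: PC=0 idx=0 pred=T actual=N -> ctr[0]=1
Ev 3: PC=0 idx=0 pred=N actual=N -> ctr[0]=0
Ev 4: PC=3 idx=0 pred=N actual=N -> ctr[0]=0
Ev 5: PC=0 idx=0 pred=N actual=N -> ctr[0]=0
Ev 6: PC=3 idx=0 pred=N actual=T -> ctr[0]=1
Ev 7: PC=3 idx=0 pred=N actual=N -> ctr[0]=0
Ev 8: PC=0 idx=0 pred=N actual=N -> ctr[0]=0
Ev 9: PC=0 idx=0 pred=N actual=T -> ctr[0]=1
Ev 10: PC=0 idx=0 pred=N actual=T -> ctr[0]=2
Ev 11: PC=0 idx=0 pred=T actual=T -> ctr[0]=3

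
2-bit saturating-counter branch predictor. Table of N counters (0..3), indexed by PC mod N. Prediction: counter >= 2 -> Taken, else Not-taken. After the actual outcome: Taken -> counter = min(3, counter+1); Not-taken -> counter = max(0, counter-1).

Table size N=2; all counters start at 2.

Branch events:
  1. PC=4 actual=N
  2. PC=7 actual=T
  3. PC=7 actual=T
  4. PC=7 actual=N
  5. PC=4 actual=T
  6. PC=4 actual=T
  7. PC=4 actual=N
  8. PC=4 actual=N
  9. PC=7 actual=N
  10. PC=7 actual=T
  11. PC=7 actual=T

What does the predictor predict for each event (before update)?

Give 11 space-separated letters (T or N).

Ev 1: PC=4 idx=0 pred=T actual=N -> ctr[0]=1
Ev 2: PC=7 idx=1 pred=T actual=T -> ctr[1]=3
Ev 3: PC=7 idx=1 pred=T actual=T -> ctr[1]=3
Ev 4: PC=7 idx=1 pred=T actual=N -> ctr[1]=2
Ev 5: PC=4 idx=0 pred=N actual=T -> ctr[0]=2
Ev 6: PC=4 idx=0 pred=T actual=T -> ctr[0]=3
Ev 7: PC=4 idx=0 pred=T actual=N -> ctr[0]=2
Ev 8: PC=4 idx=0 pred=T actual=N -> ctr[0]=1
Ev 9: PC=7 idx=1 pred=T actual=N -> ctr[1]=1
Ev 10: PC=7 idx=1 pred=N actual=T -> ctr[1]=2
Ev 11: PC=7 idx=1 pred=T actual=T -> ctr[1]=3

Answer: T T T T N T T T T N T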